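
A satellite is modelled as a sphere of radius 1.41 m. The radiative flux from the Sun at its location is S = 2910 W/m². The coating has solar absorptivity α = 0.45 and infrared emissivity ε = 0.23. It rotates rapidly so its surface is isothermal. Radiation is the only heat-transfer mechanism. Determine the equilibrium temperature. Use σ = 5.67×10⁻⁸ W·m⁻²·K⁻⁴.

At equilibrium, absorbed power = emitted power.
Absorbing cross-section = πr² = 6.246 m²; emitting surface = 4πr² = 24.98 m² (ratio 4).
αS·A_cross = εσ·A_surf·T⁴  ⇒  T⁴ = αS/(ε·4σ).
T⁴ = 0.450·2910/(0.23·4·5.67×10⁻⁸) = 2.510×10¹⁰ K⁴.
T = (2.510×10¹⁰)^(1/4).

T ≈ 398 K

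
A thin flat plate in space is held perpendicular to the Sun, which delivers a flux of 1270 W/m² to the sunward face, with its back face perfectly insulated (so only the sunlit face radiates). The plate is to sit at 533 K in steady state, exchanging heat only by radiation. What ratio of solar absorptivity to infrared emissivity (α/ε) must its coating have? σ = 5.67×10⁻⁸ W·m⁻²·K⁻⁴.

Balance: αS·A = εσ·1A·T⁴ ⇒ α/ε = σT⁴/S.
α/ε = 5.67×10⁻⁸·(533)⁴/1270 = 5.67×10⁻⁸·8.071×10¹⁰/1270.

α/ε ≈ 3.60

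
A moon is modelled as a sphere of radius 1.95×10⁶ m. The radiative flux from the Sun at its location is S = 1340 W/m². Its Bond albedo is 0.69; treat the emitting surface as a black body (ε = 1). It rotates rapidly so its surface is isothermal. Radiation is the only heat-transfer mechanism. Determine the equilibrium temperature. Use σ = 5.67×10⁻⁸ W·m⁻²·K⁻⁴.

At equilibrium, absorbed power = emitted power.
Absorbing cross-section = πr² = 1.195×10¹³ m²; emitting surface = 4πr² = 4.778×10¹³ m² (ratio 4).
(1−a)S·A_cross = εσ·A_surf·T⁴  ⇒  T⁴ = (1−a)S/(4σ).
T⁴ = 0.310·1340/(4·5.67×10⁻⁸) = 1.832×10⁹ K⁴.
T = (1.832×10⁹)^(1/4).

T ≈ 207 K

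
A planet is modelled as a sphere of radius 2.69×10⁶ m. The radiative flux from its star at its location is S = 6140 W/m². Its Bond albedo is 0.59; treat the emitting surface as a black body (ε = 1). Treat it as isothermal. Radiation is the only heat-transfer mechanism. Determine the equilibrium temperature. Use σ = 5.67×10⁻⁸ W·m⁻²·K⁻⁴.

T ≈ 325 K

At equilibrium, absorbed power = emitted power.
Absorbing cross-section = πr² = 2.273×10¹³ m²; emitting surface = 4πr² = 9.093×10¹³ m² (ratio 4).
(1−a)S·A_cross = εσ·A_surf·T⁴  ⇒  T⁴ = (1−a)S/(4σ).
T⁴ = 0.410·6140/(4·5.67×10⁻⁸) = 1.110×10¹⁰ K⁴.
T = (1.110×10¹⁰)^(1/4).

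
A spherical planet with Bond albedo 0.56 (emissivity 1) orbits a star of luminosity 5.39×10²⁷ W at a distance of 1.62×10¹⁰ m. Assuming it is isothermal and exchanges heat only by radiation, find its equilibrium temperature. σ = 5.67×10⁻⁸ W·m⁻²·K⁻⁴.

First find the stellar flux at distance d: S = L/(4πd²) = 5.39×10²⁷/(4π·(1.62×10¹⁰)²) = 1.634×10⁶ W/m².
For an isothermal sphere, absorbed (1−a)S·πr² = emitted σ·4πr²·T⁴, so T⁴ = (1−a)S/(4σ).
T⁴ = 0.440·1.634×10⁶/(4·5.67×10⁻⁸) = 3.171×10¹² K⁴.

T ≈ 1330 K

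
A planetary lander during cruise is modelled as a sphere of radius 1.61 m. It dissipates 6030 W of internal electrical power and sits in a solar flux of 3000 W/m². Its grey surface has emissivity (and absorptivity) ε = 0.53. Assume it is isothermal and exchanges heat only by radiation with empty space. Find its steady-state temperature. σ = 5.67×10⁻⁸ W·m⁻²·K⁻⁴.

At steady state, absorbed solar power + internal power = radiated power.
Absorbed: α·S·A_cross = 0.53·3000·8.143 = 12950 W (cross-section πr²).
Total input = 12950 + 6030 = 18980 W.
Radiated: εσ·A_surf·T⁴ with A_surf = 4πr² = 32.57 m².
T⁴ = 18980/(0.53·5.67×10⁻⁸·32.57) = 1.939×10¹⁰ K⁴.

T ≈ 373 K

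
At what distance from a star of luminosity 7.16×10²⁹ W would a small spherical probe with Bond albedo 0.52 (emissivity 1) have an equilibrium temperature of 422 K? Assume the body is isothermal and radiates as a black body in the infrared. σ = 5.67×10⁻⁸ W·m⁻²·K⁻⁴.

For an isothermal black-emitting sphere, (1−a)S·πr² = σ·4πr²·T⁴ ⇒ S = 4σT⁴/(1−a).
S = 4·5.67×10⁻⁸·(422)⁴/0.480 = 14980 W/m².
Flux falls as S = L/(4πd²), so d = √(L/(4πS)) = √(7.16×10²⁹/(4π·14980)).

d ≈ 1.95×10¹² m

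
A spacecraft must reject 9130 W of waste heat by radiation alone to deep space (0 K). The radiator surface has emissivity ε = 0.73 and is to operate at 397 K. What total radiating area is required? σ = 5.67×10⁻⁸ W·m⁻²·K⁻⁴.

A ≈ 8.88 m²

P = εσA T⁴ ⇒ A = P/(εσT⁴).
T⁴ = 2.484×10¹⁰ K⁴.
A = 9130/(0.73 × 5.67×10⁻⁸ × 2.484×10¹⁰).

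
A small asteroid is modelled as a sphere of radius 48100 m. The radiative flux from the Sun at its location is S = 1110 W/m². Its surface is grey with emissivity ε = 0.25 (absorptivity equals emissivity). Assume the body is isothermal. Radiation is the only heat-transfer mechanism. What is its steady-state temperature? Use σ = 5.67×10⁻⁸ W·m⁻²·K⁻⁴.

T ≈ 264 K

At equilibrium, absorbed power = emitted power.
Absorbing cross-section = πr² = 7.268×10⁹ m²; emitting surface = 4πr² = 2.907×10¹⁰ m² (ratio 4).
εS·A_cross = εσ·A_surf·T⁴  ⇒  T⁴ = S/(4σ)   (ε cancels).
T⁴ = 1110/(4·5.67×10⁻⁸) = 4.894×10⁹ K⁴.
T = (4.894×10⁹)^(1/4).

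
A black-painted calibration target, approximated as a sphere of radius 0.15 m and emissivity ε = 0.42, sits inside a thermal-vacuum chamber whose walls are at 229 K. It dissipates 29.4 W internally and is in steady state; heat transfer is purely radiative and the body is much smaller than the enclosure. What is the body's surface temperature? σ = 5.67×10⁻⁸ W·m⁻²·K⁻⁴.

For a small grey body in a large enclosure, net radiated power = εσA(T⁴ − T_w⁴).
Steady state: P = εσA(T⁴ − T_w⁴) with A = 4πr² = 0.2827 m².
T⁴ = P/(εσA) + T_w⁴ = 29.4/(0.42·5.67×10⁻⁸·0.2827) + (229)⁴
    = 4.366×10⁹ + 2.750×10⁹ = 7.116×10⁹ K⁴.

T ≈ 290 K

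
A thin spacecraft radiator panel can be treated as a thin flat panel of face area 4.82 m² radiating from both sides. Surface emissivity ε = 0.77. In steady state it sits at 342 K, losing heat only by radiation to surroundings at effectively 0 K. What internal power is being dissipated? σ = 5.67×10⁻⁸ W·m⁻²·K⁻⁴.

Steady state: P = εσA T⁴.
A = 2·4.82 = 9.640 m²; T⁴ = (342)⁴ = 1.368×10¹⁰ K⁴.
P = 0.77 × 5.67×10⁻⁸ × 9.640 × 1.368×10¹⁰.

P ≈ 5760 W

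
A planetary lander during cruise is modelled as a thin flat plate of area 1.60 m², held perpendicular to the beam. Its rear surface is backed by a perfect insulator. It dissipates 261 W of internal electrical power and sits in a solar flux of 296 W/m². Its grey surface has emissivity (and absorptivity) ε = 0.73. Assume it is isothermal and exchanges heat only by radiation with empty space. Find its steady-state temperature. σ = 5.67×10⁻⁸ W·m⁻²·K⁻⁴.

T ≈ 309 K

At steady state, absorbed solar power + internal power = radiated power.
Absorbed: α·S·A_cross = 0.73·296·1.600 = 345.7 W (cross-section A).
Total input = 345.7 + 261 = 606.7 W.
Radiated: εσ·A_surf·T⁴ with A_surf = A = 1.600 m².
T⁴ = 606.7/(0.73·5.67×10⁻⁸·1.600) = 9.162×10⁹ K⁴.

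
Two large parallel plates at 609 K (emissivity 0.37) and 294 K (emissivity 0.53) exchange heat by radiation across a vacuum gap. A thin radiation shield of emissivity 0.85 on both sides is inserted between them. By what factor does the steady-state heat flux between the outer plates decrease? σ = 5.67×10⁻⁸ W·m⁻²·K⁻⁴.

Without shield: q₀ = σΔ(T⁴)/(1/ε₁+1/ε₂−1) with denominator 3.589.
With shield the two gaps are in series; the resistances add: (1/ε₁+1/ε_s−1)+(1/ε_s+1/ε₂−1) = 2.879+2.063 = 4.942.
Heat-flux ratio q₀/q = 4.942/3.589.

factor ≈ 1.38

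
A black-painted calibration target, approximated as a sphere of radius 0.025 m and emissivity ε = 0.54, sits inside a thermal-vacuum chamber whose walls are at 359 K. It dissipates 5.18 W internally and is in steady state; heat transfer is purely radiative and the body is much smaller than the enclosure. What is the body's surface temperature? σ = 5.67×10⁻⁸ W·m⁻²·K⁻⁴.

For a small grey body in a large enclosure, net radiated power = εσA(T⁴ − T_w⁴).
Steady state: P = εσA(T⁴ − T_w⁴) with A = 4πr² = 0.007854 m².
T⁴ = P/(εσA) + T_w⁴ = 5.18/(0.54·5.67×10⁻⁸·0.007854) + (359)⁴
    = 2.154×10¹⁰ + 1.661×10¹⁰ = 3.815×10¹⁰ K⁴.

T ≈ 442 K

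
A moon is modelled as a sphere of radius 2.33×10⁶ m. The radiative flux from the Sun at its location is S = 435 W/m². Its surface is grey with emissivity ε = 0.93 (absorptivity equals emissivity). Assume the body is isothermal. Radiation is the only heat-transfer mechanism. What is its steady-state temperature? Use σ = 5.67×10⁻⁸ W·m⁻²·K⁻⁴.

T ≈ 209 K

At equilibrium, absorbed power = emitted power.
Absorbing cross-section = πr² = 1.706×10¹³ m²; emitting surface = 4πr² = 6.822×10¹³ m² (ratio 4).
εS·A_cross = εσ·A_surf·T⁴  ⇒  T⁴ = S/(4σ)   (ε cancels).
T⁴ = 435/(4·5.67×10⁻⁸) = 1.918×10⁹ K⁴.
T = (1.918×10⁹)^(1/4).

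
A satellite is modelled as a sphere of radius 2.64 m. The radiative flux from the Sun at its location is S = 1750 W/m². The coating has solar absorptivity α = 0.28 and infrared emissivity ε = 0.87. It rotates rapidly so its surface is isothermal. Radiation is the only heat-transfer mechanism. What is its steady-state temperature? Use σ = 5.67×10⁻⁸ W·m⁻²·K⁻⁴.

T ≈ 223 K

At equilibrium, absorbed power = emitted power.
Absorbing cross-section = πr² = 21.90 m²; emitting surface = 4πr² = 87.58 m² (ratio 4).
αS·A_cross = εσ·A_surf·T⁴  ⇒  T⁴ = αS/(ε·4σ).
T⁴ = 0.280·1750/(0.87·4·5.67×10⁻⁸) = 2.483×10⁹ K⁴.
T = (2.483×10⁹)^(1/4).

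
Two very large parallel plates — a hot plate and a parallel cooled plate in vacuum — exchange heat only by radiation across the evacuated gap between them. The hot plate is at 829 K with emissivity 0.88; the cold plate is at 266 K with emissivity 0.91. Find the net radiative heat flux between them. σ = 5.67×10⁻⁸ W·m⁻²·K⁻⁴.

q ≈ 21400 W/m²

For two infinite grey parallel plates, q = σ(T₁⁴ − T₂⁴)/(1/ε₁ + 1/ε₂ − 1).
T₁⁴ − T₂⁴ = 4.723×10¹¹ − 5.006×10⁹ = 4.673×10¹¹ K⁴.
1/ε₁ + 1/ε₂ − 1 = 1.136 + 1.099 − 1 = 1.235.
q = 5.67×10⁻⁸ × 4.673×10¹¹ / 1.235.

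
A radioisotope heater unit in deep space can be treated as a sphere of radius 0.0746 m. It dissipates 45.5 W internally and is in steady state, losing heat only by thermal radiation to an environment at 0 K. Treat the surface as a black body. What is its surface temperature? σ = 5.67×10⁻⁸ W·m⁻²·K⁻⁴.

Steady state: internal power = radiated power, P = εσA T⁴.
Radiating area A = 4πr² = 0.06993 m².
T⁴ = P/(εσA) = 45.5/(1.0·5.67×10⁻⁸·0.06993) = 1.147×10¹⁰ K⁴.
T = (1.147×10¹⁰)^(1/4).

T ≈ 327 K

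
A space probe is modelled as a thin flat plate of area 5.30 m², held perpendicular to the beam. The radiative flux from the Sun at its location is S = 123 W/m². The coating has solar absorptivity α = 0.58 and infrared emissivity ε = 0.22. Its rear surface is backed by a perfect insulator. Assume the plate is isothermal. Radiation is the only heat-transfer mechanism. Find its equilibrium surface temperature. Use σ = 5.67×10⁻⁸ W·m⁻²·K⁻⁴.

T ≈ 275 K

At equilibrium, absorbed power = emitted power.
Absorbing cross-section = A = 5.300 m²; emitting surface = A = 5.300 m² (ratio 1).
αS·A_cross = εσ·A_surf·T⁴  ⇒  T⁴ = αS/(ε·1σ).
T⁴ = 0.580·123/(0.22·1·5.67×10⁻⁸) = 5.719×10⁹ K⁴.
T = (5.719×10⁹)^(1/4).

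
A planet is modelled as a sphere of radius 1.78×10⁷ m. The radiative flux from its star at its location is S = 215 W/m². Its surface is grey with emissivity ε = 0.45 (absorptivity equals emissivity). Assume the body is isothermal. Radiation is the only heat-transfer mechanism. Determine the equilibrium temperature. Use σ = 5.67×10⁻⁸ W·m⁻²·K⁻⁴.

T ≈ 175 K

At equilibrium, absorbed power = emitted power.
Absorbing cross-section = πr² = 9.954×10¹⁴ m²; emitting surface = 4πr² = 3.982×10¹⁵ m² (ratio 4).
εS·A_cross = εσ·A_surf·T⁴  ⇒  T⁴ = S/(4σ)   (ε cancels).
T⁴ = 215/(4·5.67×10⁻⁸) = 9.480×10⁸ K⁴.
T = (9.480×10⁸)^(1/4).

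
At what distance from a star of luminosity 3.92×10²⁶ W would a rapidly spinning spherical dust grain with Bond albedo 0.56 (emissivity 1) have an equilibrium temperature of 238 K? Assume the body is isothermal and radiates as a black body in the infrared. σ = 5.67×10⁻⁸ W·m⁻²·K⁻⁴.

d ≈ 1.37×10¹¹ m

For an isothermal black-emitting sphere, (1−a)S·πr² = σ·4πr²·T⁴ ⇒ S = 4σT⁴/(1−a).
S = 4·5.67×10⁻⁸·(238)⁴/0.440 = 1654 W/m².
Flux falls as S = L/(4πd²), so d = √(L/(4πS)) = √(3.92×10²⁶/(4π·1654)).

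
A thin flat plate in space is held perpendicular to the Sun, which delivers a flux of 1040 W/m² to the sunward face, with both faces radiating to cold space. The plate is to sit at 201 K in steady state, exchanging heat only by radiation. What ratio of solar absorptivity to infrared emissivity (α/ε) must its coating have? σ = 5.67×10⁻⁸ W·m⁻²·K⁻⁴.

Balance: αS·A = εσ·2A·T⁴ ⇒ α/ε = 2σT⁴/S.
α/ε = 2·5.67×10⁻⁸·(201)⁴/1040 = 2·5.67×10⁻⁸·1.632×10⁹/1040.

α/ε ≈ 0.178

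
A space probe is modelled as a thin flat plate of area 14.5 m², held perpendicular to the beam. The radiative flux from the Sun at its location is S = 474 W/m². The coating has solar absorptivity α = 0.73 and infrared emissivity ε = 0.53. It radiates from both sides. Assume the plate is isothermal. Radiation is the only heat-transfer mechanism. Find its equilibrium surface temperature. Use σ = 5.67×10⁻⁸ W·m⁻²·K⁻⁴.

T ≈ 275 K

At equilibrium, absorbed power = emitted power.
Absorbing cross-section = A = 14.50 m²; emitting surface = 2A = 29.00 m² (ratio 2).
αS·A_cross = εσ·A_surf·T⁴  ⇒  T⁴ = αS/(ε·2σ).
T⁴ = 0.730·474/(0.53·2·5.67×10⁻⁸) = 5.757×10⁹ K⁴.
T = (5.757×10⁹)^(1/4).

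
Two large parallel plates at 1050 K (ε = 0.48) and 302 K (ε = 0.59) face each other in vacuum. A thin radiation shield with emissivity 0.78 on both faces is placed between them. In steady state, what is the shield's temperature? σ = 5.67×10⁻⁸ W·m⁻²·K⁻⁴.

T_s ≈ 864 K

In steady state the net flux on the hot side equals that on the cold side.
σ(T₁⁴−T_s⁴)/D₁ = σ(T_s⁴−T₂⁴)/D₂, with D₁ = 1/ε₁+1/ε_s−1 = 2.365, D₂ = 1/ε_s+1/ε₂−1 = 1.977.
Solve for T_s⁴: T_s⁴ = (D₂·T₁⁴ + D₁·T₂⁴)/(D₁+D₂) = 5.579×10¹¹ K⁴.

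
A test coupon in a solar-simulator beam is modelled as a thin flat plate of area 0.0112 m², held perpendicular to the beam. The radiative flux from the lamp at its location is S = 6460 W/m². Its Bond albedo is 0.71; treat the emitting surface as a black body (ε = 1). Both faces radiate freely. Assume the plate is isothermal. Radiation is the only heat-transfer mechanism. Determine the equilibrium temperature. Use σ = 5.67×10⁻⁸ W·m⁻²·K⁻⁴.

At equilibrium, absorbed power = emitted power.
Absorbing cross-section = A = 0.01120 m²; emitting surface = 2A = 0.02240 m² (ratio 2).
(1−a)S·A_cross = εσ·A_surf·T⁴  ⇒  T⁴ = (1−a)S/(2σ).
T⁴ = 0.290·6460/(2·5.67×10⁻⁸) = 1.652×10¹⁰ K⁴.
T = (1.652×10¹⁰)^(1/4).

T ≈ 359 K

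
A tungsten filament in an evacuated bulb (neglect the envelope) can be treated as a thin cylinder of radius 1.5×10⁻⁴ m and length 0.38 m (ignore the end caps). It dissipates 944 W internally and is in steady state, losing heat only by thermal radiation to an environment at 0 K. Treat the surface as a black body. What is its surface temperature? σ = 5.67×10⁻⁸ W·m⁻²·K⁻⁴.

Steady state: internal power = radiated power, P = εσA T⁴.
Radiating area A = 2πrL = 3.581×10⁻⁴ m².
T⁴ = P/(εσA) = 944/(1.0·5.67×10⁻⁸·3.581×10⁻⁴) = 4.649×10¹³ K⁴.
T = (4.649×10¹³)^(1/4).

T ≈ 2610 K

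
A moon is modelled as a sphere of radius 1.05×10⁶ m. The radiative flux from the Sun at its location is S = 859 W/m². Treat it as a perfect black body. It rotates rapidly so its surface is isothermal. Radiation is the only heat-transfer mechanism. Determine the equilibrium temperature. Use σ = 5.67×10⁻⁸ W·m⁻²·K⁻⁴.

At equilibrium, absorbed power = emitted power.
Absorbing cross-section = πr² = 3.464×10¹² m²; emitting surface = 4πr² = 1.385×10¹³ m² (ratio 4).
S·A_cross = εσ·A_surf·T⁴  ⇒  T⁴ = S/(4σ).
T⁴ = 1.00·859/(4·5.67×10⁻⁸) = 3.787×10⁹ K⁴.
T = (3.787×10⁹)^(1/4).

T ≈ 248 K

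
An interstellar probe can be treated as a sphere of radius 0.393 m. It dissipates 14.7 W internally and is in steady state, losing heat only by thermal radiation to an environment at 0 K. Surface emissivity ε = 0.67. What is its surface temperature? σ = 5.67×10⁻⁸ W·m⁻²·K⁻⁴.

T ≈ 119 K

Steady state: internal power = radiated power, P = εσA T⁴.
Radiating area A = 4πr² = 1.941 m².
T⁴ = P/(εσA) = 14.7/(0.67·5.67×10⁻⁸·1.941) = 1.994×10⁸ K⁴.
T = (1.994×10⁸)^(1/4).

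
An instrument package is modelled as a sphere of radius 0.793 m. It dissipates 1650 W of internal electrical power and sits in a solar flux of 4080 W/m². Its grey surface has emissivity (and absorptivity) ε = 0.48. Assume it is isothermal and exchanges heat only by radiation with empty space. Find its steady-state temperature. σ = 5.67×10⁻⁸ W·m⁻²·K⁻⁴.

T ≈ 400 K

At steady state, absorbed solar power + internal power = radiated power.
Absorbed: α·S·A_cross = 0.48·4080·1.976 = 3869 W (cross-section πr²).
Total input = 3869 + 1650 = 5519 W.
Radiated: εσ·A_surf·T⁴ with A_surf = 4πr² = 7.902 m².
T⁴ = 5519/(0.48·5.67×10⁻⁸·7.902) = 2.566×10¹⁰ K⁴.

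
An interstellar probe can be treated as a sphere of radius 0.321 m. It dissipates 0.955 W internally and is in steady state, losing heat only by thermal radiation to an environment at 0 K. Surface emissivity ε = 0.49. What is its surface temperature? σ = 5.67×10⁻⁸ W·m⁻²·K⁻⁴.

Steady state: internal power = radiated power, P = εσA T⁴.
Radiating area A = 4πr² = 1.295 m².
T⁴ = P/(εσA) = 0.955/(0.49·5.67×10⁻⁸·1.295) = 2.655×10⁷ K⁴.
T = (2.655×10⁷)^(1/4).

T ≈ 71.8 K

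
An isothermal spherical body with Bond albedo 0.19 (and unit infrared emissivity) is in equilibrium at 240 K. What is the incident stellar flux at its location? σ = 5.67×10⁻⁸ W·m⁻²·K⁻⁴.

(1−a)S·πr² = σ·4πr²·T⁴ ⇒ S = 4σT⁴/(1−a).
S = 4·5.67×10⁻⁸·3.318×10⁹/0.810.

S ≈ 929 W/m²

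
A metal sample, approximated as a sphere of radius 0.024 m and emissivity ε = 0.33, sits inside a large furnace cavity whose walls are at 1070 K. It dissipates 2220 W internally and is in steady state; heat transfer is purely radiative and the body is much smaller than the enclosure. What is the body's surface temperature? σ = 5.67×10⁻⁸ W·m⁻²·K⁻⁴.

T ≈ 2050 K

For a small grey body in a large enclosure, net radiated power = εσA(T⁴ − T_w⁴).
Steady state: P = εσA(T⁴ − T_w⁴) with A = 4πr² = 0.007238 m².
T⁴ = P/(εσA) + T_w⁴ = 2220/(0.33·5.67×10⁻⁸·0.007238) + (1070)⁴
    = 1.639×10¹³ + 1.311×10¹² = 1.770×10¹³ K⁴.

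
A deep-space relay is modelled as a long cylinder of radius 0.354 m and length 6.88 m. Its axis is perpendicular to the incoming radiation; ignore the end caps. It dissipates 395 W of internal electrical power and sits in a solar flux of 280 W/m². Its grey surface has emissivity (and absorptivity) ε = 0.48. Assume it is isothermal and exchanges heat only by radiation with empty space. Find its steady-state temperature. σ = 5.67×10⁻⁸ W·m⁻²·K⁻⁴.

At steady state, absorbed solar power + internal power = radiated power.
Absorbed: α·S·A_cross = 0.48·280·4.871 = 654.7 W (cross-section 2rL).
Total input = 654.7 + 395 = 1050 W.
Radiated: εσ·A_surf·T⁴ with A_surf = 2πrL = 15.30 m².
T⁴ = 1050/(0.48·5.67×10⁻⁸·15.30) = 2.520×10⁹ K⁴.

T ≈ 224 K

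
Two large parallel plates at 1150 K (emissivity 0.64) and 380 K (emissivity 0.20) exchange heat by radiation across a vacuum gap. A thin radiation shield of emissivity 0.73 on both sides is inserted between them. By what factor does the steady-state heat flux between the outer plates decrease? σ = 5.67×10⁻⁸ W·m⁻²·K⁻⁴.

factor ≈ 1.31

Without shield: q₀ = σΔ(T⁴)/(1/ε₁+1/ε₂−1) with denominator 5.562.
With shield the two gaps are in series; the resistances add: (1/ε₁+1/ε_s−1)+(1/ε_s+1/ε₂−1) = 1.932+5.370 = 7.302.
Heat-flux ratio q₀/q = 7.302/5.562.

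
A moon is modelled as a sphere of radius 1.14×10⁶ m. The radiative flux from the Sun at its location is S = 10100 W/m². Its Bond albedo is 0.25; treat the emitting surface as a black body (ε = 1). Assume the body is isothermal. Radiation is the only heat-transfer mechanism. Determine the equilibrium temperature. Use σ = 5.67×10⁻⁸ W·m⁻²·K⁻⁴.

At equilibrium, absorbed power = emitted power.
Absorbing cross-section = πr² = 4.083×10¹² m²; emitting surface = 4πr² = 1.633×10¹³ m² (ratio 4).
(1−a)S·A_cross = εσ·A_surf·T⁴  ⇒  T⁴ = (1−a)S/(4σ).
T⁴ = 0.750·10100/(4·5.67×10⁻⁸) = 3.340×10¹⁰ K⁴.
T = (3.340×10¹⁰)^(1/4).

T ≈ 427 K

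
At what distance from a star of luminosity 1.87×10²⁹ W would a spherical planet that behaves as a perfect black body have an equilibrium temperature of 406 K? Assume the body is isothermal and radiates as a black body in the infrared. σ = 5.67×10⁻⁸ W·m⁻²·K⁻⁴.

d ≈ 1.55×10¹² m

For an isothermal black-emitting sphere, (1−a)S·πr² = σ·4πr²·T⁴ ⇒ S = 4σT⁴/(1−a).
S = 4·5.67×10⁻⁸·(406)⁴/1.00 = 6162 W/m².
Flux falls as S = L/(4πd²), so d = √(L/(4πS)) = √(1.87×10²⁹/(4π·6162)).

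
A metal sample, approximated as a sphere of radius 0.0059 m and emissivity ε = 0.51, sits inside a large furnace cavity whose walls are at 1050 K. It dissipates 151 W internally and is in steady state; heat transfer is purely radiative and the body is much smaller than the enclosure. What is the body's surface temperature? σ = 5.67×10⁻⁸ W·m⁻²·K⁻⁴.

T ≈ 1900 K

For a small grey body in a large enclosure, net radiated power = εσA(T⁴ − T_w⁴).
Steady state: P = εσA(T⁴ − T_w⁴) with A = 4πr² = 4.374×10⁻⁴ m².
T⁴ = P/(εσA) + T_w⁴ = 151/(0.51·5.67×10⁻⁸·4.374×10⁻⁴) + (1050)⁴
    = 1.194×10¹³ + 1.216×10¹² = 1.315×10¹³ K⁴.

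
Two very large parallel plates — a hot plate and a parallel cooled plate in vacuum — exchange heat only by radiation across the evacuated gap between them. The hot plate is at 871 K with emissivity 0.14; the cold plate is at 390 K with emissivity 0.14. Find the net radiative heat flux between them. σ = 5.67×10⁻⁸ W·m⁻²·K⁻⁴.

For two infinite grey parallel plates, q = σ(T₁⁴ − T₂⁴)/(1/ε₁ + 1/ε₂ − 1).
T₁⁴ − T₂⁴ = 5.755×10¹¹ − 2.313×10¹⁰ = 5.524×10¹¹ K⁴.
1/ε₁ + 1/ε₂ − 1 = 7.143 + 7.143 − 1 = 13.29.
q = 5.67×10⁻⁸ × 5.524×10¹¹ / 13.29.

q ≈ 2360 W/m²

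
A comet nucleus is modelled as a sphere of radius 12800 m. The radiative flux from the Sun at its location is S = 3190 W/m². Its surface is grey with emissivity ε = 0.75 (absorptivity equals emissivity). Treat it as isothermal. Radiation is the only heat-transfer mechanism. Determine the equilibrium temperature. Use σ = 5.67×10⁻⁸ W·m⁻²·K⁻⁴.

T ≈ 344 K

At equilibrium, absorbed power = emitted power.
Absorbing cross-section = πr² = 5.147×10⁸ m²; emitting surface = 4πr² = 2.059×10⁹ m² (ratio 4).
εS·A_cross = εσ·A_surf·T⁴  ⇒  T⁴ = S/(4σ)   (ε cancels).
T⁴ = 3190/(4·5.67×10⁻⁸) = 1.407×10¹⁰ K⁴.
T = (1.407×10¹⁰)^(1/4).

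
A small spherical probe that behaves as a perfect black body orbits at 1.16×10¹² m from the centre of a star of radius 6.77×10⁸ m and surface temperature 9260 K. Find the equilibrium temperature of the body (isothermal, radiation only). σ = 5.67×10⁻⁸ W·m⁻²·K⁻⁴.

The star's surface emits σT_*⁴; at distance d the flux is S = σT_*⁴(R_*/d)².
S = 5.67×10⁻⁸·(9260)⁴·(6.77×10⁸/1.16×10¹²)² = 142.0 W/m².
For an isothermal sphere T⁴ = (1−a)S/(4σ) = 6.261×10⁸ K⁴.

T ≈ 158 K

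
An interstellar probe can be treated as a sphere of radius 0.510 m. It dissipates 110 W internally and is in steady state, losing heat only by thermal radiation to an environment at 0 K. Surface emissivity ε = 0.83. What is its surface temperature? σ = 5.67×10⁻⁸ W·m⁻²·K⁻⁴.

Steady state: internal power = radiated power, P = εσA T⁴.
Radiating area A = 4πr² = 3.269 m².
T⁴ = P/(εσA) = 110/(0.83·5.67×10⁻⁸·3.269) = 7.151×10⁸ K⁴.
T = (7.151×10⁸)^(1/4).

T ≈ 164 K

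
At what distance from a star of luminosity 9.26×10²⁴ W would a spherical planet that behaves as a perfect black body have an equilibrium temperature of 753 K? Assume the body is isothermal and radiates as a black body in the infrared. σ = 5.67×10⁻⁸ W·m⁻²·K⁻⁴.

d ≈ 3.18×10⁹ m

For an isothermal black-emitting sphere, (1−a)S·πr² = σ·4πr²·T⁴ ⇒ S = 4σT⁴/(1−a).
S = 4·5.67×10⁻⁸·(753)⁴/1.00 = 72920 W/m².
Flux falls as S = L/(4πd²), so d = √(L/(4πS)) = √(9.26×10²⁴/(4π·72920)).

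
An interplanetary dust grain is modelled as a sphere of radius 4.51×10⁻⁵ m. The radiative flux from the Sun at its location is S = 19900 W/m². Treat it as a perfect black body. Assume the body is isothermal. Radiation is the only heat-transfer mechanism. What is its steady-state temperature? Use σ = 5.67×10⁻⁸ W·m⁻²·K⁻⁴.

At equilibrium, absorbed power = emitted power.
Absorbing cross-section = πr² = 6.390×10⁻⁹ m²; emitting surface = 4πr² = 2.556×10⁻⁸ m² (ratio 4).
S·A_cross = εσ·A_surf·T⁴  ⇒  T⁴ = S/(4σ).
T⁴ = 1.00·19900/(4·5.67×10⁻⁸) = 8.774×10¹⁰ K⁴.
T = (8.774×10¹⁰)^(1/4).

T ≈ 544 K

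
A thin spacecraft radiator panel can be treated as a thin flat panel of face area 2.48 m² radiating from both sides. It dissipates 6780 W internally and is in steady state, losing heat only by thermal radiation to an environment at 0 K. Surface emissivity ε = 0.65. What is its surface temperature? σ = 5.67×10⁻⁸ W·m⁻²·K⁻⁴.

Steady state: internal power = radiated power, P = εσA T⁴.
Radiating area A = 2·2.48 = 4.960 m².
T⁴ = P/(εσA) = 6780/(0.65·5.67×10⁻⁸·4.960) = 3.709×10¹⁰ K⁴.
T = (3.709×10¹⁰)^(1/4).

T ≈ 439 K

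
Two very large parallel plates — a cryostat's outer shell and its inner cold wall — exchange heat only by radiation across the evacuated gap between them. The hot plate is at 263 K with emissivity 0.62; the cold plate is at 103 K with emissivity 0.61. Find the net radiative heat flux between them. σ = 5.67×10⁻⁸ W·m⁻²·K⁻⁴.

For two infinite grey parallel plates, q = σ(T₁⁴ − T₂⁴)/(1/ε₁ + 1/ε₂ − 1).
T₁⁴ − T₂⁴ = 4.784×10⁹ − 1.126×10⁸ = 4.672×10⁹ K⁴.
1/ε₁ + 1/ε₂ − 1 = 1.613 + 1.639 − 1 = 2.252.
q = 5.67×10⁻⁸ × 4.672×10⁹ / 2.252.

q ≈ 118 W/m²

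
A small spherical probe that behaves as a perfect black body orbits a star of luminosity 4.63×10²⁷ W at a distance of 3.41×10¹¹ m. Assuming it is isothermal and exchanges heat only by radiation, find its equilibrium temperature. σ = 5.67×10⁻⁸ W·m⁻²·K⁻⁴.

T ≈ 344 K

First find the stellar flux at distance d: S = L/(4πd²) = 4.63×10²⁷/(4π·(3.41×10¹¹)²) = 3169 W/m².
For an isothermal sphere, absorbed (1−a)S·πr² = emitted σ·4πr²·T⁴, so T⁴ = (1−a)S/(4σ).
T⁴ = 1.00·3169/(4·5.67×10⁻⁸) = 1.397×10¹⁰ K⁴.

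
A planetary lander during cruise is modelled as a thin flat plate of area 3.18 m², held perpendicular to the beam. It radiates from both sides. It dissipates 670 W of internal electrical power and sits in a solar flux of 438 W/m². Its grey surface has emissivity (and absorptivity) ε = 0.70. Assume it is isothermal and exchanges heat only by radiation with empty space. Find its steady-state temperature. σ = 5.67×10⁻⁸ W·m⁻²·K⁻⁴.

At steady state, absorbed solar power + internal power = radiated power.
Absorbed: α·S·A_cross = 0.70·438·3.180 = 975.0 W (cross-section A).
Total input = 975.0 + 670 = 1645 W.
Radiated: εσ·A_surf·T⁴ with A_surf = 2A = 6.360 m².
T⁴ = 1645/(0.70·5.67×10⁻⁸·6.360) = 6.517×10⁹ K⁴.

T ≈ 284 K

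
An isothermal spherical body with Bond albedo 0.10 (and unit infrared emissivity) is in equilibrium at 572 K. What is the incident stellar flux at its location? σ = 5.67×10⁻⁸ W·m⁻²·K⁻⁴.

S ≈ 27000 W/m²

(1−a)S·πr² = σ·4πr²·T⁴ ⇒ S = 4σT⁴/(1−a).
S = 4·5.67×10⁻⁸·1.070×10¹¹/0.900.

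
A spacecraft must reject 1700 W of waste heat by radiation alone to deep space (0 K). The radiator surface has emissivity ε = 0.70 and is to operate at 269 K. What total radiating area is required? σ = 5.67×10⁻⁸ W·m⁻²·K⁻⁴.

A ≈ 8.18 m²

P = εσA T⁴ ⇒ A = P/(εσT⁴).
T⁴ = 5.236×10⁹ K⁴.
A = 1700/(0.70 × 5.67×10⁻⁸ × 5.236×10⁹).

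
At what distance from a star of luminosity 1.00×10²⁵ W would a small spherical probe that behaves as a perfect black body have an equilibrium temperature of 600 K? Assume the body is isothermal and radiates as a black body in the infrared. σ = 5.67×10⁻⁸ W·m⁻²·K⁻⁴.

For an isothermal black-emitting sphere, (1−a)S·πr² = σ·4πr²·T⁴ ⇒ S = 4σT⁴/(1−a).
S = 4·5.67×10⁻⁸·(600)⁴/1.00 = 29390 W/m².
Flux falls as S = L/(4πd²), so d = √(L/(4πS)) = √(1.00×10²⁵/(4π·29390)).

d ≈ 5.20×10⁹ m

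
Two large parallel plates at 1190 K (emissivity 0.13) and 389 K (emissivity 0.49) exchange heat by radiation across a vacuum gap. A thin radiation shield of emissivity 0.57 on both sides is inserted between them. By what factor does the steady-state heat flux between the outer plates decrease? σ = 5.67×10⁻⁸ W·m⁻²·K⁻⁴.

factor ≈ 1.29

Without shield: q₀ = σΔ(T⁴)/(1/ε₁+1/ε₂−1) with denominator 8.733.
With shield the two gaps are in series; the resistances add: (1/ε₁+1/ε_s−1)+(1/ε_s+1/ε₂−1) = 8.447+2.795 = 11.24.
Heat-flux ratio q₀/q = 11.24/8.733.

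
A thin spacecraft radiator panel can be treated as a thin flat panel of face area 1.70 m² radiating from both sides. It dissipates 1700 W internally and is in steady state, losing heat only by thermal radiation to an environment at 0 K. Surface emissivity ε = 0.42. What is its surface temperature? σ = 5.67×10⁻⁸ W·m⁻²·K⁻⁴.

T ≈ 381 K

Steady state: internal power = radiated power, P = εσA T⁴.
Radiating area A = 2·1.70 = 3.400 m².
T⁴ = P/(εσA) = 1700/(0.42·5.67×10⁻⁸·3.400) = 2.100×10¹⁰ K⁴.
T = (2.100×10¹⁰)^(1/4).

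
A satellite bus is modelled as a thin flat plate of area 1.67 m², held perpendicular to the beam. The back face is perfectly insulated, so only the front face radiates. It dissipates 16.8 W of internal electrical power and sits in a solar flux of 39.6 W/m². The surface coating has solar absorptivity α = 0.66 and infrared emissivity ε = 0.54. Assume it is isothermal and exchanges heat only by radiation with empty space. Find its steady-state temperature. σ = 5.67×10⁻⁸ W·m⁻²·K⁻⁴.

T ≈ 185 K

At steady state, absorbed solar power + internal power = radiated power.
Absorbed: α·S·A_cross = 0.66·39.6·1.670 = 43.65 W (cross-section A).
Total input = 43.65 + 16.8 = 60.45 W.
Radiated: εσ·A_surf·T⁴ with A_surf = A = 1.670 m².
T⁴ = 60.45/(0.54·5.67×10⁻⁸·1.670) = 1.182×10⁹ K⁴.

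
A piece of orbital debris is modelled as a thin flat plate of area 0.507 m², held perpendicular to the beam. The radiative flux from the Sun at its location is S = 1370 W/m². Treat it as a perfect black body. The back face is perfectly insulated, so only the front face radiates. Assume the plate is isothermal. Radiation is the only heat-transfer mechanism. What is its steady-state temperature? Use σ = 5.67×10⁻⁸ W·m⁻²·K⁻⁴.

T ≈ 394 K

At equilibrium, absorbed power = emitted power.
Absorbing cross-section = A = 0.5070 m²; emitting surface = A = 0.5070 m² (ratio 1).
S·A_cross = εσ·A_surf·T⁴  ⇒  T⁴ = S/(1σ).
T⁴ = 1.00·1370/(1·5.67×10⁻⁸) = 2.416×10¹⁰ K⁴.
T = (2.416×10¹⁰)^(1/4).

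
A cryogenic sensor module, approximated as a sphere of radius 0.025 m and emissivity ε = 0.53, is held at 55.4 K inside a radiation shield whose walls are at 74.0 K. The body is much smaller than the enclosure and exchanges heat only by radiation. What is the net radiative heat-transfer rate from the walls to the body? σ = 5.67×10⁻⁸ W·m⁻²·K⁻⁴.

P_net ≈ 0.00485 W

For a small grey body in a large enclosure: P_net = εσA(T_body⁴ − T_wall⁴).
A = 4πr² = 0.007854 m²; T_body⁴ − T_wall⁴ = 9.420×10⁶ − 2.999×10⁷ = -2.057×10⁷ K⁴.
|P_net| = 0.53·5.67×10⁻⁸·0.007854·2.057×10⁷.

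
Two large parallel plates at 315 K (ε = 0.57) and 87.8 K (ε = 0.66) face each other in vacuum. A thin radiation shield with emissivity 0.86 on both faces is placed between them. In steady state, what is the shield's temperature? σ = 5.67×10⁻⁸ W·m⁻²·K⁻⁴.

In steady state the net flux on the hot side equals that on the cold side.
σ(T₁⁴−T_s⁴)/D₁ = σ(T_s⁴−T₂⁴)/D₂, with D₁ = 1/ε₁+1/ε_s−1 = 1.917, D₂ = 1/ε_s+1/ε₂−1 = 1.678.
Solve for T_s⁴: T_s⁴ = (D₂·T₁⁴ + D₁·T₂⁴)/(D₁+D₂) = 4.627×10⁹ K⁴.

T_s ≈ 261 K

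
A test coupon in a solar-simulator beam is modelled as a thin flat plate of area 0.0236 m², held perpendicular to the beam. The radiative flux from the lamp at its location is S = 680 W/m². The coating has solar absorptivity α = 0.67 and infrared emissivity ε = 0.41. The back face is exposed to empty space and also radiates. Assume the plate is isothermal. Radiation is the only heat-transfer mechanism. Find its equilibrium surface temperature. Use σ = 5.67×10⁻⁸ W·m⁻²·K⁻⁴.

T ≈ 315 K

At equilibrium, absorbed power = emitted power.
Absorbing cross-section = A = 0.02360 m²; emitting surface = 2A = 0.04720 m² (ratio 2).
αS·A_cross = εσ·A_surf·T⁴  ⇒  T⁴ = αS/(ε·2σ).
T⁴ = 0.670·680/(0.41·2·5.67×10⁻⁸) = 9.799×10⁹ K⁴.
T = (9.799×10⁹)^(1/4).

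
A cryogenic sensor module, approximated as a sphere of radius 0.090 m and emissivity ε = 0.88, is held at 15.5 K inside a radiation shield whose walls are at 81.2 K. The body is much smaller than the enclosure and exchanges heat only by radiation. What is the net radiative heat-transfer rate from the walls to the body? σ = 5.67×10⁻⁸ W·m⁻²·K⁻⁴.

For a small grey body in a large enclosure: P_net = εσA(T_body⁴ − T_wall⁴).
A = 4πr² = 0.1018 m²; T_body⁴ − T_wall⁴ = 57720 − 4.347×10⁷ = -4.342×10⁷ K⁴.
|P_net| = 0.88·5.67×10⁻⁸·0.1018·4.342×10⁷.

P_net ≈ 0.220 W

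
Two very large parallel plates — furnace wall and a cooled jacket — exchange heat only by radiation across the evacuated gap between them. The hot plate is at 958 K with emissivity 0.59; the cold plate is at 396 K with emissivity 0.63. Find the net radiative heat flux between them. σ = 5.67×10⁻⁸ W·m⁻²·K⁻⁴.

For two infinite grey parallel plates, q = σ(T₁⁴ − T₂⁴)/(1/ε₁ + 1/ε₂ − 1).
T₁⁴ − T₂⁴ = 8.423×10¹¹ − 2.459×10¹⁰ = 8.177×10¹¹ K⁴.
1/ε₁ + 1/ε₂ − 1 = 1.695 + 1.587 − 1 = 2.282.
q = 5.67×10⁻⁸ × 8.177×10¹¹ / 2.282.

q ≈ 20300 W/m²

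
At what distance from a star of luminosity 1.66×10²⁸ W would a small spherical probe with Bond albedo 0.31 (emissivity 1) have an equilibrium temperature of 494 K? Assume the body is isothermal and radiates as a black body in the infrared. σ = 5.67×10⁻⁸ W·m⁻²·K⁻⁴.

For an isothermal black-emitting sphere, (1−a)S·πr² = σ·4πr²·T⁴ ⇒ S = 4σT⁴/(1−a).
S = 4·5.67×10⁻⁸·(494)⁴/0.690 = 19570 W/m².
Flux falls as S = L/(4πd²), so d = √(L/(4πS)) = √(1.66×10²⁸/(4π·19570)).

d ≈ 2.60×10¹¹ m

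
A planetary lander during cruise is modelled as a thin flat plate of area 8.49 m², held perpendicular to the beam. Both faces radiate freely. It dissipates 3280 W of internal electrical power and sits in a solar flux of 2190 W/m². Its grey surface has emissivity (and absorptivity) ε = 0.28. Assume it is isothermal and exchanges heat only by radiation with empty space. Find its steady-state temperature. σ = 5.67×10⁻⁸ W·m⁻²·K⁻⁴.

At steady state, absorbed solar power + internal power = radiated power.
Absorbed: α·S·A_cross = 0.28·2190·8.490 = 5206 W (cross-section A).
Total input = 5206 + 3280 = 8486 W.
Radiated: εσ·A_surf·T⁴ with A_surf = 2A = 16.98 m².
T⁴ = 8486/(0.28·5.67×10⁻⁸·16.98) = 3.148×10¹⁰ K⁴.

T ≈ 421 K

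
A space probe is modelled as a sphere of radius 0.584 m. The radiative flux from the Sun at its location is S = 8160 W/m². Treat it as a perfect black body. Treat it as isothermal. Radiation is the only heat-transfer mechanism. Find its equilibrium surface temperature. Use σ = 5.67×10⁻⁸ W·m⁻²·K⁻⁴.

At equilibrium, absorbed power = emitted power.
Absorbing cross-section = πr² = 1.071 m²; emitting surface = 4πr² = 4.286 m² (ratio 4).
S·A_cross = εσ·A_surf·T⁴  ⇒  T⁴ = S/(4σ).
T⁴ = 1.00·8160/(4·5.67×10⁻⁸) = 3.598×10¹⁰ K⁴.
T = (3.598×10¹⁰)^(1/4).

T ≈ 436 K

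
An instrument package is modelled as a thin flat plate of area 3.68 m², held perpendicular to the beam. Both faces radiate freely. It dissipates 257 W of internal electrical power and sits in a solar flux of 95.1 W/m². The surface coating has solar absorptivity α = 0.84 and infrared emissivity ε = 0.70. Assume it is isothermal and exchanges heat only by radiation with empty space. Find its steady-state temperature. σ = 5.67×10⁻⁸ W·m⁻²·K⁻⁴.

T ≈ 208 K

At steady state, absorbed solar power + internal power = radiated power.
Absorbed: α·S·A_cross = 0.84·95.1·3.680 = 294.0 W (cross-section A).
Total input = 294.0 + 257 = 551.0 W.
Radiated: εσ·A_surf·T⁴ with A_surf = 2A = 7.360 m².
T⁴ = 551.0/(0.70·5.67×10⁻⁸·7.360) = 1.886×10⁹ K⁴.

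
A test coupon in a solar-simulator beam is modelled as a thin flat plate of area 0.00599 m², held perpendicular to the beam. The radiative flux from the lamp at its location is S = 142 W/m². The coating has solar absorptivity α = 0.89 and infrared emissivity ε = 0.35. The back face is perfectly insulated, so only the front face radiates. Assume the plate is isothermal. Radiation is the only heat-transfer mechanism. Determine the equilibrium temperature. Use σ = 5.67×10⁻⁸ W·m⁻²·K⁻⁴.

At equilibrium, absorbed power = emitted power.
Absorbing cross-section = A = 0.005990 m²; emitting surface = A = 0.005990 m² (ratio 1).
αS·A_cross = εσ·A_surf·T⁴  ⇒  T⁴ = αS/(ε·1σ).
T⁴ = 0.890·142/(0.35·1·5.67×10⁻⁸) = 6.368×10⁹ K⁴.
T = (6.368×10⁹)^(1/4).

T ≈ 282 K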